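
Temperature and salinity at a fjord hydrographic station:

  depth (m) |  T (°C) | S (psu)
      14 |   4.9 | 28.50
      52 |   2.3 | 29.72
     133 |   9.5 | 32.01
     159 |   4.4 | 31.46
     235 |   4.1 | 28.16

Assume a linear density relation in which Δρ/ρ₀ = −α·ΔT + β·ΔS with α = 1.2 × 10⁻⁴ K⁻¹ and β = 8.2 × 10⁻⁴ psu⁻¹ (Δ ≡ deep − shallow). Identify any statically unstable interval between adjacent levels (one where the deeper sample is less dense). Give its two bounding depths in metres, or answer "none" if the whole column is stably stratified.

159–235 m

Evaluate Δρ/ρ₀ = −αΔT + βΔS across each adjacent pair:
  14–52 m: −αΔT+βΔS = −(1.2 × 10⁻⁴)(-2.6)+(8.2 × 10⁻⁴)(+1.22) = 1.3 × 10⁻³ → stable
  52–133 m: −αΔT+βΔS = −(1.2 × 10⁻⁴)(+7.2)+(8.2 × 10⁻⁴)(+2.29) = 1.0 × 10⁻³ → stable
  133–159 m: −αΔT+βΔS = −(1.2 × 10⁻⁴)(-5.1)+(8.2 × 10⁻⁴)(-0.55) = 1.6 × 10⁻⁴ → stable
  159–235 m: −αΔT+βΔS = −(1.2 × 10⁻⁴)(-0.3)+(8.2 × 10⁻⁴)(-3.30) = -2.7 × 10⁻³ → UNSTABLE
The 159–235 m interval has Δρ < 0: lighter water underlies denser water.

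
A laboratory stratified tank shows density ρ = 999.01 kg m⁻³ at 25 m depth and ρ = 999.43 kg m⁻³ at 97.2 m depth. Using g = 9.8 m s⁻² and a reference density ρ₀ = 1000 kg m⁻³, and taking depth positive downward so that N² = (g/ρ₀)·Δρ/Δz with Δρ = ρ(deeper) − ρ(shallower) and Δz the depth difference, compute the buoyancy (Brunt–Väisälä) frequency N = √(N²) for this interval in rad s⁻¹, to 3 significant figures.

7.55 × 10⁻³ rad s⁻¹

Δρ = 999.43 − 999.01 = 0.42 kg m⁻³ over Δz = 97.2 − 25 = 72.2 m.
N² = (9.8/1000) × (0.42/72.2) = 5.7008 × 10⁻⁵ s⁻².
N = √(5.7008 × 10⁻⁵) = 7.5504 × 10⁻³ rad s⁻¹ ≈ 7.55 × 10⁻³ rad s⁻¹.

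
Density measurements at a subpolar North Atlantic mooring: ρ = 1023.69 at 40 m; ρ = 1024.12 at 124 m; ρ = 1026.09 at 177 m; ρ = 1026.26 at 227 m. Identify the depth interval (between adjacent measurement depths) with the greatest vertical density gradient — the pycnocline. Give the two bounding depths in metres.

Compute the density gradient over each adjacent pair:
  40–124 m: Δρ/Δz = 0.43/84 = 5.1 × 10⁻³ kg m⁻⁴
  124–177 m: Δρ/Δz = 1.97/53 = 0.037 kg m⁻⁴
  177–227 m: Δρ/Δz = 0.17/50 = 3.4 × 10⁻³ kg m⁻⁴
The largest gradient is in the 124–177 m interval — the pycnocline.

124–177 m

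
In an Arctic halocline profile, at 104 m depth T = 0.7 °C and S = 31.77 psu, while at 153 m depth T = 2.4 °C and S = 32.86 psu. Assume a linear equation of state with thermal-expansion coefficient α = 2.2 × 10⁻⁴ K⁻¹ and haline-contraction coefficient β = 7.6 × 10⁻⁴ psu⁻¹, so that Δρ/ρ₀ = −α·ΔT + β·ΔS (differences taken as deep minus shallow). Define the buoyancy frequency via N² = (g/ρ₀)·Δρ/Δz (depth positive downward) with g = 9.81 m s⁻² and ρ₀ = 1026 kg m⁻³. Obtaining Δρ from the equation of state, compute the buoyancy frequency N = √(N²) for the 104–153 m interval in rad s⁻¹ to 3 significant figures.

ΔT = +1.7 K, ΔS = +1.09 psu (deep − shallow).
Δρ/ρ₀ = −αΔT + βΔS = -3.74 × 10⁻⁴ + 8.284 × 10⁻⁴ = 4.544 × 10⁻⁴, so Δρ ≈ 0.4662 kg m⁻³.
N² = (g/ρ₀)·Δρ/Δz = g·(Δρ/ρ₀)/Δz = 9.81 × 4.544 × 10⁻⁴ / 49 = 9.0973 × 10⁻⁵ s⁻².
N = √(9.0973 × 10⁻⁵) = 9.5380 × 10⁻³ rad s⁻¹ ≈ 9.54 × 10⁻³ rad s⁻¹.

9.54 × 10⁻³ rad s⁻¹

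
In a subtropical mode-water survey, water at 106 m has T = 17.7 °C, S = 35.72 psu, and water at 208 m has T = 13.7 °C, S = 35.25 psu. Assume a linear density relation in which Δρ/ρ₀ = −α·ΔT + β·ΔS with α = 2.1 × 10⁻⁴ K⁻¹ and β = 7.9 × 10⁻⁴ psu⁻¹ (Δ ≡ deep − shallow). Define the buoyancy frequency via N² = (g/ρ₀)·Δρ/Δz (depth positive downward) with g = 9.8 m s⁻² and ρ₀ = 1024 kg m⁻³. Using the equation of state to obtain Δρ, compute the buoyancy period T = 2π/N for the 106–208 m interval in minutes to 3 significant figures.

ΔT = -4.0 K, ΔS = -0.47 psu (deep − shallow).
Δρ/ρ₀ = −αΔT + βΔS = 8.40 × 10⁻⁴ − 3.713 × 10⁻⁴ = 4.687 × 10⁻⁴, so Δρ ≈ 0.4799 kg m⁻³.
N² = (g/ρ₀)·Δρ/Δz = g·(Δρ/ρ₀)/Δz = 9.8 × 4.687 × 10⁻⁴ / 102 = 4.5032 × 10⁻⁵ s⁻².
N = √(4.5032 × 10⁻⁵) = 6.7106 × 10⁻³ rad s⁻¹ → T = 2π/N = 936.31 s = 15.605 min ≈ 15.6 min.

15.6 min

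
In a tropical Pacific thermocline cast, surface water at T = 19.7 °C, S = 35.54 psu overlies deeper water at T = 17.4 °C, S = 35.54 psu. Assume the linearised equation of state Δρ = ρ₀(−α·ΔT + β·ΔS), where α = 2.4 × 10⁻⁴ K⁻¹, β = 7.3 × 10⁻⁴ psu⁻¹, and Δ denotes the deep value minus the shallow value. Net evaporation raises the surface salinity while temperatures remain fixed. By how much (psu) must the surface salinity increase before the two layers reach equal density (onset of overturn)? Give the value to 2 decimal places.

0.76 psu

Neutral buoyancy requires −α(T_deep − T_surf) + β(S_deep − S_surf′) = 0.
S_surf′ = S_deep − (α/β)·ΔT = 35.54 − (2.4 × 10⁻⁴/7.3 × 10⁻⁴)·(-2.3) = 36.2962 psu.
Increase required: 36.2962 − 35.54 = 0.7562 psu.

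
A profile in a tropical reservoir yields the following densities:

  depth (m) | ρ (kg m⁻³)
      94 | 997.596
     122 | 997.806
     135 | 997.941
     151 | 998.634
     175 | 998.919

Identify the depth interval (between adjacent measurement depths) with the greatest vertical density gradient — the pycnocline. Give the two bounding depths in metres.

135–151 m

Compute the density gradient over each adjacent pair:
  94–122 m: Δρ/Δz = 0.210/28 = 7.5 × 10⁻³ kg m⁻⁴
  122–135 m: Δρ/Δz = 0.135/13 = 0.010 kg m⁻⁴
  135–151 m: Δρ/Δz = 0.693/16 = 0.043 kg m⁻⁴
  151–175 m: Δρ/Δz = 0.285/24 = 0.012 kg m⁻⁴
The largest gradient is in the 135–151 m interval — the pycnocline.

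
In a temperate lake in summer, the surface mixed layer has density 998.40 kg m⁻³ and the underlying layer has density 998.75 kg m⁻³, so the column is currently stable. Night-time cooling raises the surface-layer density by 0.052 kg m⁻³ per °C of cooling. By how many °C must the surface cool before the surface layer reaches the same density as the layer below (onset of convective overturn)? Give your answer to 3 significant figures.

Density deficit of the surface layer: 998.75 − 998.40 = 0.35 kg m⁻³.
Required change = 0.35 / 0.052 = 6.73 °C.

6.73 °C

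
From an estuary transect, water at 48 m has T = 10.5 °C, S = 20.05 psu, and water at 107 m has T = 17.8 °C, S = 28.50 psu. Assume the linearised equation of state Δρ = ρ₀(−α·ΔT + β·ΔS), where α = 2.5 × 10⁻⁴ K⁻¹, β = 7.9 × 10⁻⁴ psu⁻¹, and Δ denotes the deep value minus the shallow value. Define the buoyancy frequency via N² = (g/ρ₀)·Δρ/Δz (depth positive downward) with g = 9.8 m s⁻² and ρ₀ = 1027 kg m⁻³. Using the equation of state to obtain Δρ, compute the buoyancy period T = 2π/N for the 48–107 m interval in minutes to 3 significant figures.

ΔT = +7.3 K, ΔS = +8.45 psu (deep − shallow).
Δρ/ρ₀ = −αΔT + βΔS = -1.825 × 10⁻³ + 6.6755 × 10⁻³ = 4.8505 × 10⁻³, so Δρ ≈ 4.981 kg m⁻³.
N² = (g/ρ₀)·Δρ/Δz = g·(Δρ/ρ₀)/Δz = 9.8 × 4.8505 × 10⁻³ / 59 = 8.0568 × 10⁻⁴ s⁻².
N = √(8.0568 × 10⁻⁴) = 0.028385 rad s⁻¹ → T = 2π/N = 221.36 s = 3.6893 min ≈ 3.69 min.

3.69 min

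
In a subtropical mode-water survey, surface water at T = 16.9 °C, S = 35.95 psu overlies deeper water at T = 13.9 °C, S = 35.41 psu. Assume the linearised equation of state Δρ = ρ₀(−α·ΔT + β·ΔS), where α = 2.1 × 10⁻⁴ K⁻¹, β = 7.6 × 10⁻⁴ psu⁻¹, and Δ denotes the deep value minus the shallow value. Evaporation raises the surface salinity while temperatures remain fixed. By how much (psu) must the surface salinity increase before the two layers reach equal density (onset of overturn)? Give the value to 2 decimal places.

Neutral buoyancy requires −α(T_deep − T_surf) + β(S_deep − S_surf′) = 0.
S_surf′ = S_deep − (α/β)·ΔT = 35.41 − (2.1 × 10⁻⁴/7.6 × 10⁻⁴)·(-3.0) = 36.2389 psu.
Increase required: 36.2389 − 35.95 = 0.2889 psu.

0.29 psu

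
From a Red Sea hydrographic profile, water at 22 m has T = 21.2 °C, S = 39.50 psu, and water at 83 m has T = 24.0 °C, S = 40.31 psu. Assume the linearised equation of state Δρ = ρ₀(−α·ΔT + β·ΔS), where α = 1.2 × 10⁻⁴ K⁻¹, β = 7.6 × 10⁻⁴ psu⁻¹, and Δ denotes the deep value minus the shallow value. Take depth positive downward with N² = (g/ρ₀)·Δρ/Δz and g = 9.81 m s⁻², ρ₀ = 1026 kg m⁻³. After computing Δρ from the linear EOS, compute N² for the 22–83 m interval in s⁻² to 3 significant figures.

ΔT = +2.8 K, ΔS = +0.81 psu (deep − shallow).
Δρ/ρ₀ = −αΔT + βΔS = -3.36 × 10⁻⁴ + 6.156 × 10⁻⁴ = 2.796 × 10⁻⁴, so Δρ ≈ 0.2869 kg m⁻³.
N² = (g/ρ₀)·Δρ/Δz = g·(Δρ/ρ₀)/Δz = 9.81 × 2.796 × 10⁻⁴ / 61 = 4.4965 × 10⁻⁵ s⁻² ≈ 4.50 × 10⁻⁵ s⁻².

4.50 × 10⁻⁵ s⁻²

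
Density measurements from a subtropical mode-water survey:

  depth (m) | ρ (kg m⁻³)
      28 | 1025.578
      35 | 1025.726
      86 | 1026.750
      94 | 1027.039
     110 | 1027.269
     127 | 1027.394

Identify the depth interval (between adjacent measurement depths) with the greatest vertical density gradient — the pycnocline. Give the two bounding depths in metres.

86–94 m

Compute the density gradient over each adjacent pair:
  28–35 m: Δρ/Δz = 0.148/7 = 0.021 kg m⁻⁴
  35–86 m: Δρ/Δz = 1.024/51 = 0.020 kg m⁻⁴
  86–94 m: Δρ/Δz = 0.289/8 = 0.036 kg m⁻⁴
  94–110 m: Δρ/Δz = 0.230/16 = 0.014 kg m⁻⁴
  110–127 m: Δρ/Δz = 0.125/17 = 7.4 × 10⁻³ kg m⁻⁴
The largest gradient is in the 86–94 m interval — the pycnocline.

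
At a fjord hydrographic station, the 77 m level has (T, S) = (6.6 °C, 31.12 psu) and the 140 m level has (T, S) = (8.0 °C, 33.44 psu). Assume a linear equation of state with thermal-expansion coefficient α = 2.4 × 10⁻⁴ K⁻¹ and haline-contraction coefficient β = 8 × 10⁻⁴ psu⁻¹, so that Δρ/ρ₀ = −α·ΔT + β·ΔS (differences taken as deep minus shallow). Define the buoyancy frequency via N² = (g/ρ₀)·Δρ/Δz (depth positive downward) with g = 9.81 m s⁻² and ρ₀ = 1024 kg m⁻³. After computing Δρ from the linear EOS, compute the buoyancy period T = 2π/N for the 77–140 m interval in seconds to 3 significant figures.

ΔT = +1.4 K, ΔS = +2.32 psu (deep − shallow).
Δρ/ρ₀ = −αΔT + βΔS = -3.36 × 10⁻⁴ + 1.856 × 10⁻³ = 1.52 × 10⁻³, so Δρ ≈ 1.556 kg m⁻³.
N² = (g/ρ₀)·Δρ/Δz = g·(Δρ/ρ₀)/Δz = 9.81 × 1.52 × 10⁻³ / 63 = 2.3669 × 10⁻⁴ s⁻².
N = √(2.3669 × 10⁻⁴) = 0.015385 rad s⁻¹ → T = 2π/N = 408.40 s ≈ 408 s.

408 s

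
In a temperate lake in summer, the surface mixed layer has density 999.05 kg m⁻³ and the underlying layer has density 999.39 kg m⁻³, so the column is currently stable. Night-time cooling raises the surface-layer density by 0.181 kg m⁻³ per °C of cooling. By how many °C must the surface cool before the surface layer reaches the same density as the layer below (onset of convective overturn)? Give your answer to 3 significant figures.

Density deficit of the surface layer: 999.39 − 999.05 = 0.34 kg m⁻³.
Required change = 0.34 / 0.181 = 1.88 °C.

1.88 °C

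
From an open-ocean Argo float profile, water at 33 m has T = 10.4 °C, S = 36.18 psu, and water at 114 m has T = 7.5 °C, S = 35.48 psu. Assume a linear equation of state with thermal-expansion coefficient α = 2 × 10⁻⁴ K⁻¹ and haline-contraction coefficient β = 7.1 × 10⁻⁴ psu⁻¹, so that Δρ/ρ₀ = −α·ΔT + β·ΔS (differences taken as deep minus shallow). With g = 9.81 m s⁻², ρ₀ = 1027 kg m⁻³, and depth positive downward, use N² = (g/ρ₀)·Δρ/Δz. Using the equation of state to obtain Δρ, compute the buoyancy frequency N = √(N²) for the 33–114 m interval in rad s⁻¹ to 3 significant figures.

ΔT = -2.9 K, ΔS = -0.70 psu (deep − shallow).
Δρ/ρ₀ = −αΔT + βΔS = 5.80 × 10⁻⁴ − 4.97 × 10⁻⁴ = 8.30 × 10⁻⁵, so Δρ ≈ 0.08524 kg m⁻³.
N² = (g/ρ₀)·Δρ/Δz = g·(Δρ/ρ₀)/Δz = 9.81 × 8.30 × 10⁻⁵ / 81 = 1.0052 × 10⁻⁵ s⁻².
N = √(1.0052 × 10⁻⁵) = 3.1705 × 10⁻³ rad s⁻¹ ≈ 3.17 × 10⁻³ rad s⁻¹.

3.17 × 10⁻³ rad s⁻¹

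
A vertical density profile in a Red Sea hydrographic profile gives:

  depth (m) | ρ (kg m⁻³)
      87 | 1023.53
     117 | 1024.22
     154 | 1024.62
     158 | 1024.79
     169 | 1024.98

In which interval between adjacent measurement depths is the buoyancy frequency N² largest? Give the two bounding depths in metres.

Compute the density gradient over each adjacent pair:
  87–117 m: Δρ/Δz = 0.69/30 = 0.023 kg m⁻⁴
  117–154 m: Δρ/Δz = 0.40/37 = 0.011 kg m⁻⁴
  154–158 m: Δρ/Δz = 0.17/4 = 0.043 kg m⁻⁴
  158–169 m: Δρ/Δz = 0.19/11 = 0.017 kg m⁻⁴
The largest gradient is in the 154–158 m interval — the pycnocline.

154–158 m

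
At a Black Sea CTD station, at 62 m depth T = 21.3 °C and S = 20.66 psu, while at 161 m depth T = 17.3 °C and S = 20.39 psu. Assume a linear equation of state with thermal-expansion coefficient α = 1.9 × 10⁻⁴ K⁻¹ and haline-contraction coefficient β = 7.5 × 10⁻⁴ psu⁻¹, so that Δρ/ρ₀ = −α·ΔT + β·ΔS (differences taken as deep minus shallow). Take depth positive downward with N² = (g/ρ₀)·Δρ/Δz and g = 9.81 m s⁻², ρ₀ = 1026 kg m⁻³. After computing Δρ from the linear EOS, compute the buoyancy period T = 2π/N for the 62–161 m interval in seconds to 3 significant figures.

845 s

ΔT = -4.0 K, ΔS = -0.27 psu (deep − shallow).
Δρ/ρ₀ = −αΔT + βΔS = 7.60 × 10⁻⁴ − 2.025 × 10⁻⁴ = 5.575 × 10⁻⁴, so Δρ ≈ 0.5720 kg m⁻³.
N² = (g/ρ₀)·Δρ/Δz = g·(Δρ/ρ₀)/Δz = 9.81 × 5.575 × 10⁻⁴ / 99 = 5.5243 × 10⁻⁵ s⁻².
N = √(5.5243 × 10⁻⁵) = 7.4326 × 10⁻³ rad s⁻¹ → T = 2π/N = 845.35 s ≈ 845 s.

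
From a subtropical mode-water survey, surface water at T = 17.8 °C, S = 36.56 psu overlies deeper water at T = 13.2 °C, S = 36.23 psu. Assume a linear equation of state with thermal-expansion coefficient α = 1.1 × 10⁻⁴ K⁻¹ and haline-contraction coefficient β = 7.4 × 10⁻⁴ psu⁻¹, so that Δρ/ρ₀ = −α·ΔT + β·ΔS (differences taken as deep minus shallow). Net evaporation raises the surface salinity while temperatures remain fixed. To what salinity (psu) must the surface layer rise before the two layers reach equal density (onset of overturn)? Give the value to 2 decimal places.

36.91 psu

Neutral buoyancy requires −α(T_deep − T_surf) + β(S_deep − S_surf′) = 0.
S_surf′ = S_deep − (α/β)·ΔT = 36.23 − (1.1 × 10⁻⁴/7.4 × 10⁻⁴)·(-4.6) = 36.9138 psu.
Increase required: 36.9138 − 36.56 = 0.3538 psu.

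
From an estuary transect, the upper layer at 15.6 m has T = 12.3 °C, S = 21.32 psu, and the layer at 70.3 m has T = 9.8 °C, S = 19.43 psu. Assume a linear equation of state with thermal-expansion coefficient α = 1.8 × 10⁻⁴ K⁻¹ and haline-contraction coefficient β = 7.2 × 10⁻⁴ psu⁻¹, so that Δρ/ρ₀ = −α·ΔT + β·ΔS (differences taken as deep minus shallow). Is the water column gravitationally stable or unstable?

ΔT = 9.8 − 12.3 = -2.5 K and ΔS = 19.43 − 21.32 = -1.89 psu (deep − shallow).
−αΔT = 4.50 × 10⁻⁴; βΔS = -1.3608 × 10⁻³; sum Δρ/ρ₀ = -9.108 × 10⁻⁴.
Δρ/ρ₀ < 0, so Δρ < 0: deeper water is lighter → statically unstable; the column would overturn.

unstable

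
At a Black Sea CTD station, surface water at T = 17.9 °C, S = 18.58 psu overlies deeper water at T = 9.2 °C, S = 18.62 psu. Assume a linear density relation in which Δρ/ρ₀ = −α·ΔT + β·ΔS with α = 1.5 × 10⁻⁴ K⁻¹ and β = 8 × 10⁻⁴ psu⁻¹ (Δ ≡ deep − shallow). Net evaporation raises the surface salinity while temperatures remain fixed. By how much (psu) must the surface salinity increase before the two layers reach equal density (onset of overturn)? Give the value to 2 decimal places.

Neutral buoyancy requires −α(T_deep − T_surf) + β(S_deep − S_surf′) = 0.
S_surf′ = S_deep − (α/β)·ΔT = 18.62 − (1.5 × 10⁻⁴/8 × 10⁻⁴)·(-8.7) = 20.2512 psu.
Increase required: 20.2512 − 18.58 = 1.6712 psu.

1.67 psu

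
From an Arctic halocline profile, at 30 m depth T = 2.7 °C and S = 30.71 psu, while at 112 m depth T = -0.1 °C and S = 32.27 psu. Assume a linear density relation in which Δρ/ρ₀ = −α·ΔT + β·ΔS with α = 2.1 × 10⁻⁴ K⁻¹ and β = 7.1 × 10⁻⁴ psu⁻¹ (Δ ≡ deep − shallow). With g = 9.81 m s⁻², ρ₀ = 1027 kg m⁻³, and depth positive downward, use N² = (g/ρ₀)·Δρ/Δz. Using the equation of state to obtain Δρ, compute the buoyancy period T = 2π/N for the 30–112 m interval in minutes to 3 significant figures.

7.35 min

ΔT = -2.8 K, ΔS = +1.56 psu (deep − shallow).
Δρ/ρ₀ = −αΔT + βΔS = 5.88 × 10⁻⁴ + 1.1076 × 10⁻³ = 1.6956 × 10⁻³, so Δρ ≈ 1.741 kg m⁻³.
N² = (g/ρ₀)·Δρ/Δz = g·(Δρ/ρ₀)/Δz = 9.81 × 1.6956 × 10⁻³ / 82 = 2.0285 × 10⁻⁴ s⁻².
N = √(2.0285 × 10⁻⁴) = 0.014243 rad s⁻¹ → T = 2π/N = 441.14 s = 7.3523 min ≈ 7.35 min.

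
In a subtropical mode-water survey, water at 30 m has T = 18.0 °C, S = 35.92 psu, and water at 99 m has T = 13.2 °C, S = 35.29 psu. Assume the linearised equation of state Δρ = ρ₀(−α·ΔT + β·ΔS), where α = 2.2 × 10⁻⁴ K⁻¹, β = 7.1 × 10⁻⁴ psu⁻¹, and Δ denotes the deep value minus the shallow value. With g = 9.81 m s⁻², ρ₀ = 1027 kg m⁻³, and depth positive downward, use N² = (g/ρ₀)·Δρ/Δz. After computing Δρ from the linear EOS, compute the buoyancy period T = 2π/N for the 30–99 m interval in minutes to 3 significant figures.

ΔT = -4.8 K, ΔS = -0.63 psu (deep − shallow).
Δρ/ρ₀ = −αΔT + βΔS = 1.056 × 10⁻³ − 4.473 × 10⁻⁴ = 6.087 × 10⁻⁴, so Δρ ≈ 0.6251 kg m⁻³.
N² = (g/ρ₀)·Δρ/Δz = g·(Δρ/ρ₀)/Δz = 9.81 × 6.087 × 10⁻⁴ / 69 = 8.6541 × 10⁻⁵ s⁻².
N = √(8.6541 × 10⁻⁵) = 9.3027 × 10⁻³ rad s⁻¹ → T = 2π/N = 675.42 s = 11.257 min ≈ 11.3 min.

11.3 min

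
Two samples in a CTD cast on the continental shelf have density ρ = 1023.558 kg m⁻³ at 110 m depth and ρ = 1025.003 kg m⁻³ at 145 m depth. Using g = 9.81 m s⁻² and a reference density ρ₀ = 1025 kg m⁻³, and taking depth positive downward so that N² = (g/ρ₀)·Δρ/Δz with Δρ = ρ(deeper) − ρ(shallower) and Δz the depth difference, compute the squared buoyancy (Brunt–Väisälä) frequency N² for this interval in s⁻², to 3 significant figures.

3.95 × 10⁻⁴ s⁻²

Δρ = 1025.003 − 1023.558 = 1.445 kg m⁻³ over Δz = 145 − 110 = 35 m.
N² = (9.81/1025) × (1.445/35) = 3.9513 × 10⁻⁴ s⁻² ≈ 3.95 × 10⁻⁴ s⁻².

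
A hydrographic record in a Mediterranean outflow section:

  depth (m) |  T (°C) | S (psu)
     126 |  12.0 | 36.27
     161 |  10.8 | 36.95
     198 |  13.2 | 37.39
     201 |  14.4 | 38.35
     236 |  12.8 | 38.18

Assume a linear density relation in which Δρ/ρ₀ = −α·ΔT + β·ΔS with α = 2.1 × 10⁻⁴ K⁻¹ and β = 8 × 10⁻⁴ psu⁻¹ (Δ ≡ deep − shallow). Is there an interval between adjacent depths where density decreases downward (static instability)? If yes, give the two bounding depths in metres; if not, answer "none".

Evaluate Δρ/ρ₀ = −αΔT + βΔS across each adjacent pair:
  126–161 m: −αΔT+βΔS = −(2.1 × 10⁻⁴)(-1.2)+(8 × 10⁻⁴)(+0.68) = 8.0 × 10⁻⁴ → stable
  161–198 m: −αΔT+βΔS = −(2.1 × 10⁻⁴)(+2.4)+(8 × 10⁻⁴)(+0.44) = -1.5 × 10⁻⁴ → UNSTABLE
  198–201 m: −αΔT+βΔS = −(2.1 × 10⁻⁴)(+1.2)+(8 × 10⁻⁴)(+0.96) = 5.2 × 10⁻⁴ → stable
  201–236 m: −αΔT+βΔS = −(2.1 × 10⁻⁴)(-1.6)+(8 × 10⁻⁴)(-0.17) = 2.0 × 10⁻⁴ → stable
The 161–198 m interval has Δρ < 0: lighter water underlies denser water.

161–198 m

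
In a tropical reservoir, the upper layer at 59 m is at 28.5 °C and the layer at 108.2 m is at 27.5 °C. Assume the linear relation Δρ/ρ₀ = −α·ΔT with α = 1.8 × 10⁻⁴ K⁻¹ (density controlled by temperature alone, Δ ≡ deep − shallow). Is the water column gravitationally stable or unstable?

stable

ΔT = 27.5 − 28.5 = -1.0 K, so Δρ/ρ₀ = −αΔT = 1.80 × 10⁻⁴.
Δρ/ρ₀ > 0, so Δρ > 0: deeper water is denser → statically stable.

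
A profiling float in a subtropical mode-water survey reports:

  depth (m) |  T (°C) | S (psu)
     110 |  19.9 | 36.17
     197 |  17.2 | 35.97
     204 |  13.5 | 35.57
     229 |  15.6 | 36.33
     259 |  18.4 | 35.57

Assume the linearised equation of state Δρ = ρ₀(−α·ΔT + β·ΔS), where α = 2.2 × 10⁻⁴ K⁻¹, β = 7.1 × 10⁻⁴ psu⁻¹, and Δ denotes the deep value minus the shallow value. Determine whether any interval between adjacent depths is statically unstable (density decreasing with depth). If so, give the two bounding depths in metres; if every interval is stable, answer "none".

Evaluate Δρ/ρ₀ = −αΔT + βΔS across each adjacent pair:
  110–197 m: −αΔT+βΔS = −(2.2 × 10⁻⁴)(-2.7)+(7.1 × 10⁻⁴)(-0.20) = 4.5 × 10⁻⁴ → stable
  197–204 m: −αΔT+βΔS = −(2.2 × 10⁻⁴)(-3.7)+(7.1 × 10⁻⁴)(-0.40) = 5.3 × 10⁻⁴ → stable
  204–229 m: −αΔT+βΔS = −(2.2 × 10⁻⁴)(+2.1)+(7.1 × 10⁻⁴)(+0.76) = 7.8 × 10⁻⁵ → stable
  229–259 m: −αΔT+βΔS = −(2.2 × 10⁻⁴)(+2.8)+(7.1 × 10⁻⁴)(-0.76) = -1.2 × 10⁻³ → UNSTABLE
The 229–259 m interval has Δρ < 0: lighter water underlies denser water.

229–259 m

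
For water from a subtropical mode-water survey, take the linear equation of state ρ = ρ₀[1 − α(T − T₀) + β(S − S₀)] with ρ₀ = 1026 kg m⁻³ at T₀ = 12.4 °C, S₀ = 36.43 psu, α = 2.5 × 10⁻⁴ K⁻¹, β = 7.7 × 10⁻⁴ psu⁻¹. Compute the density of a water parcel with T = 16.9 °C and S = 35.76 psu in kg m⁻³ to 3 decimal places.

T − T₀ = +4.5 K, S − S₀ = -0.67 psu.
Bracket = 1 − α·(+4.5) + β·(-0.67) = 1 + (-1.6409 × 10⁻³) = 0.9983591.
ρ = 1026 × 0.9983591 = 1024.316 kg m⁻³.

1024.316 kg m⁻³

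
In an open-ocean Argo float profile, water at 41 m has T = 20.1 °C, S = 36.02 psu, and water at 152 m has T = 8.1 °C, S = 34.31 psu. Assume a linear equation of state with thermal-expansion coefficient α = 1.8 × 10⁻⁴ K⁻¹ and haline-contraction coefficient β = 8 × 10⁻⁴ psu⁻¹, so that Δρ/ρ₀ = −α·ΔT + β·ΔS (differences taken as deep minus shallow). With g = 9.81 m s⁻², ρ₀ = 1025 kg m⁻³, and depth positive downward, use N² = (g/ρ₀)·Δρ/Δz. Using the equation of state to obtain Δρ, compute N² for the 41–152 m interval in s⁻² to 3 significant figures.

ΔT = -12.0 K, ΔS = -1.71 psu (deep − shallow).
Δρ/ρ₀ = −αΔT + βΔS = 2.16 × 10⁻³ − 1.368 × 10⁻³ = 7.92 × 10⁻⁴, so Δρ ≈ 0.8118 kg m⁻³.
N² = (g/ρ₀)·Δρ/Δz = g·(Δρ/ρ₀)/Δz = 9.81 × 7.92 × 10⁻⁴ / 111 = 6.9996 × 10⁻⁵ s⁻² ≈ 7.00 × 10⁻⁵ s⁻².

7.00 × 10⁻⁵ s⁻²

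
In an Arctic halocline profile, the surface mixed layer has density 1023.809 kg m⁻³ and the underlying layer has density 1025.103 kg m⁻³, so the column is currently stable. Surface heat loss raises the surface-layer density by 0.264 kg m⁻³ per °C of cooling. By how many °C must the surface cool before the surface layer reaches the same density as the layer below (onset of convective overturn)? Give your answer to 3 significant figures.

4.90 °C

Density deficit of the surface layer: 1025.103 − 1023.809 = 1.294 kg m⁻³.
Required change = 1.294 / 0.264 = 4.90 °C.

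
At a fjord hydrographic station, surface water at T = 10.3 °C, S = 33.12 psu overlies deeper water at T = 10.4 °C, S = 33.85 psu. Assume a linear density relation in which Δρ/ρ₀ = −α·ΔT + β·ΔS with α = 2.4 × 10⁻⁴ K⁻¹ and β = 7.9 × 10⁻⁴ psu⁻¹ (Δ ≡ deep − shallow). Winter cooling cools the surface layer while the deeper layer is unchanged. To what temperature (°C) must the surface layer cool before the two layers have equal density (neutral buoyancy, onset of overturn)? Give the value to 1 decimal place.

8.0 °C

Neutral buoyancy requires Δρ = 0, i.e. −α(T_deep − T_surf′) + β(S_deep − S_surf) = 0.
T_surf′ = T_deep − (β/α)·ΔS = 10.4 − (7.9 × 10⁻⁴/2.4 × 10⁻⁴)·(+0.73) = 7.997 °C.
Cooling required: 10.3 − (7.997) = 2.303 °C.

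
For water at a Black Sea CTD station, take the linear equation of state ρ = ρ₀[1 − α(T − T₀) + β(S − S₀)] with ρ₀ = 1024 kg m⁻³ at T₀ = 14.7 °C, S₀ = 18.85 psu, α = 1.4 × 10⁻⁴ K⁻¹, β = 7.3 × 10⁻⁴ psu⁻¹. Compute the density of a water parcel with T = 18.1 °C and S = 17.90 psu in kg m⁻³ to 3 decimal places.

T − T₀ = +3.4 K, S − S₀ = -0.95 psu.
Bracket = 1 − α·(+3.4) + β·(-0.95) = 1 + (-1.1695 × 10⁻³) = 0.9988305.
ρ = 1024 × 0.9988305 = 1022.802 kg m⁻³.

1022.802 kg m⁻³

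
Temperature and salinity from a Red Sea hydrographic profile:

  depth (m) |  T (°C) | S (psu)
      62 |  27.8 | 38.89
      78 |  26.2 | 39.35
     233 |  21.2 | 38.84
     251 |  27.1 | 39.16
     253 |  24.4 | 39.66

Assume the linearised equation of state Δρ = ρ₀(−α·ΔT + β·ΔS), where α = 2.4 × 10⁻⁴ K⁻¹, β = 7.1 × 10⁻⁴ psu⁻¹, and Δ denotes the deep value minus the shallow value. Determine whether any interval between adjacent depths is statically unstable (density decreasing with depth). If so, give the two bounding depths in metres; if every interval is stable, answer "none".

Evaluate Δρ/ρ₀ = −αΔT + βΔS across each adjacent pair:
  62–78 m: −αΔT+βΔS = −(2.4 × 10⁻⁴)(-1.6)+(7.1 × 10⁻⁴)(+0.46) = 7.1 × 10⁻⁴ → stable
  78–233 m: −αΔT+βΔS = −(2.4 × 10⁻⁴)(-5.0)+(7.1 × 10⁻⁴)(-0.51) = 8.4 × 10⁻⁴ → stable
  233–251 m: −αΔT+βΔS = −(2.4 × 10⁻⁴)(+5.9)+(7.1 × 10⁻⁴)(+0.32) = -1.2 × 10⁻³ → UNSTABLE
  251–253 m: −αΔT+βΔS = −(2.4 × 10⁻⁴)(-2.7)+(7.1 × 10⁻⁴)(+0.50) = 1.0 × 10⁻³ → stable
The 233–251 m interval has Δρ < 0: lighter water underlies denser water.

233–251 m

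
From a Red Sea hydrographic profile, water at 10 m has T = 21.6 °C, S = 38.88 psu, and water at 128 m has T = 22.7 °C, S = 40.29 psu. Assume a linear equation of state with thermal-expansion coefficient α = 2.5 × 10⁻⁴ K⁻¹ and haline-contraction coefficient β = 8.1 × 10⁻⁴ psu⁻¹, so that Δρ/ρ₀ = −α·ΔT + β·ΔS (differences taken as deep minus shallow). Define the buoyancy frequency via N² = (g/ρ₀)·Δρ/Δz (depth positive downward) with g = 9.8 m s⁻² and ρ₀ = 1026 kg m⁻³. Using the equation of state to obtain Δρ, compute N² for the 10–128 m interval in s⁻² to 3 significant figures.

7.20 × 10⁻⁵ s⁻²

ΔT = +1.1 K, ΔS = +1.41 psu (deep − shallow).
Δρ/ρ₀ = −αΔT + βΔS = -2.75 × 10⁻⁴ + 1.1421 × 10⁻³ = 8.671 × 10⁻⁴, so Δρ ≈ 0.8896 kg m⁻³.
N² = (g/ρ₀)·Δρ/Δz = g·(Δρ/ρ₀)/Δz = 9.8 × 8.671 × 10⁻⁴ / 118 = 7.2013 × 10⁻⁵ s⁻² ≈ 7.20 × 10⁻⁵ s⁻².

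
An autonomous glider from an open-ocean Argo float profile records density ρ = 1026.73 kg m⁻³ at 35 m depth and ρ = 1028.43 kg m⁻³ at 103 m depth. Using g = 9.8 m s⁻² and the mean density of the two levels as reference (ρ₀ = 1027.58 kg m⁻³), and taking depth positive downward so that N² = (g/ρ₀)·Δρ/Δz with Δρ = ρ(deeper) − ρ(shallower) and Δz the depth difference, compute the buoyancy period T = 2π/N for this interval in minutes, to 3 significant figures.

Δρ = 1028.43 − 1026.73 = 1.70 kg m⁻³ over Δz = 103 − 35 = 68 m.
N² = (9.8/1027.58) × (1.70/68) = 2.3842 × 10⁻⁴ s⁻².
N = √(2.3842 × 10⁻⁴) = 0.015441 rad s⁻¹, so T = 2π/N = 406.92 s = 6.7820 min ≈ 6.78 min.

6.78 min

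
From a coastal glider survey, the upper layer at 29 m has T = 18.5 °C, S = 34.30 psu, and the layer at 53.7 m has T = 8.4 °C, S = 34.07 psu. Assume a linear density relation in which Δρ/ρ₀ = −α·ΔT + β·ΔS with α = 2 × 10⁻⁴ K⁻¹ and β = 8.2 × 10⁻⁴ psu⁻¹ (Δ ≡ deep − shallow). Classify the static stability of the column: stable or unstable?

ΔT = 8.4 − 18.5 = -10.1 K and ΔS = 34.07 − 34.30 = -0.23 psu (deep − shallow).
−αΔT = 2.02 × 10⁻³; βΔS = -1.886 × 10⁻⁴; sum Δρ/ρ₀ = 1.8314 × 10⁻³.
Δρ/ρ₀ > 0, so Δρ > 0: deeper water is denser → statically stable.

stable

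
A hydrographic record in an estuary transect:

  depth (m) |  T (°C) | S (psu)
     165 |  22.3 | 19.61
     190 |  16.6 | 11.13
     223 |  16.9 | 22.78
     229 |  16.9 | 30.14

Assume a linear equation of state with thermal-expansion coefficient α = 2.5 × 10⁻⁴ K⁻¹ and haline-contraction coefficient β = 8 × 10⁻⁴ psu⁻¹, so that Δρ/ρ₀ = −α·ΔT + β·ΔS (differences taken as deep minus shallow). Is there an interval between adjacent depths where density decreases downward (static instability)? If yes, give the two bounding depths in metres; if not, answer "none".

165–190 m

Evaluate Δρ/ρ₀ = −αΔT + βΔS across each adjacent pair:
  165–190 m: −αΔT+βΔS = −(2.5 × 10⁻⁴)(-5.7)+(8 × 10⁻⁴)(-8.48) = -5.4 × 10⁻³ → UNSTABLE
  190–223 m: −αΔT+βΔS = −(2.5 × 10⁻⁴)(+0.3)+(8 × 10⁻⁴)(+11.65) = 9.2 × 10⁻³ → stable
  223–229 m: −αΔT+βΔS = −(2.5 × 10⁻⁴)(+0.0)+(8 × 10⁻⁴)(+7.36) = 5.9 × 10⁻³ → stable
The 165–190 m interval has Δρ < 0: lighter water underlies denser water.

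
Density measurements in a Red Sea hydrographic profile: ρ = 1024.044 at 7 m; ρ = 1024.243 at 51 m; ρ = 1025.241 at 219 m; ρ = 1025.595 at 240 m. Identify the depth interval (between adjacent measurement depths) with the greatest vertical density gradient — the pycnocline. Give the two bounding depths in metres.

219–240 m

Compute the density gradient over each adjacent pair:
  7–51 m: Δρ/Δz = 0.199/44 = 4.5 × 10⁻³ kg m⁻⁴
  51–219 m: Δρ/Δz = 0.998/168 = 5.9 × 10⁻³ kg m⁻⁴
  219–240 m: Δρ/Δz = 0.354/21 = 0.017 kg m⁻⁴
The largest gradient is in the 219–240 m interval — the pycnocline.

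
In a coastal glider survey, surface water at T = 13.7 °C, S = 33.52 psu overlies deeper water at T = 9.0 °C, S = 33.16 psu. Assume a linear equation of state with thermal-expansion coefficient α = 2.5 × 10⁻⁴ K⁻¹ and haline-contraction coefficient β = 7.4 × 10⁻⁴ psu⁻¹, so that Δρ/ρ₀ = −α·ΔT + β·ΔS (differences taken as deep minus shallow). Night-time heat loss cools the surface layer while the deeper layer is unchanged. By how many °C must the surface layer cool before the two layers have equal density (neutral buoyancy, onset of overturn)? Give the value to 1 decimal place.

Neutral buoyancy requires Δρ = 0, i.e. −α(T_deep − T_surf′) + β(S_deep − S_surf) = 0.
T_surf′ = T_deep − (β/α)·ΔS = 9.0 − (7.4 × 10⁻⁴/2.5 × 10⁻⁴)·(-0.36) = 10.066 °C.
Cooling required: 13.7 − (10.066) = 3.634 °C.

3.6 °C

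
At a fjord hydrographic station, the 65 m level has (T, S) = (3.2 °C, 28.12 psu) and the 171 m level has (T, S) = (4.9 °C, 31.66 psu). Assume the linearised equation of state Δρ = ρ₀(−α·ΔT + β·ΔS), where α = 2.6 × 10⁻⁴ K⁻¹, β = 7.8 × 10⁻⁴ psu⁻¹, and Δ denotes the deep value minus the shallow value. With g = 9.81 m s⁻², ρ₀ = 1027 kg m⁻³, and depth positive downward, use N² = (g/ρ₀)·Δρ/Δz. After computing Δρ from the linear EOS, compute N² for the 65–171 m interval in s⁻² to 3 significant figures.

2.15 × 10⁻⁴ s⁻²

ΔT = +1.7 K, ΔS = +3.54 psu (deep − shallow).
Δρ/ρ₀ = −αΔT + βΔS = -4.42 × 10⁻⁴ + 2.7612 × 10⁻³ = 2.3192 × 10⁻³, so Δρ ≈ 2.382 kg m⁻³.
N² = (g/ρ₀)·Δρ/Δz = g·(Δρ/ρ₀)/Δz = 9.81 × 2.3192 × 10⁻³ / 106 = 2.1464 × 10⁻⁴ s⁻² ≈ 2.15 × 10⁻⁴ s⁻².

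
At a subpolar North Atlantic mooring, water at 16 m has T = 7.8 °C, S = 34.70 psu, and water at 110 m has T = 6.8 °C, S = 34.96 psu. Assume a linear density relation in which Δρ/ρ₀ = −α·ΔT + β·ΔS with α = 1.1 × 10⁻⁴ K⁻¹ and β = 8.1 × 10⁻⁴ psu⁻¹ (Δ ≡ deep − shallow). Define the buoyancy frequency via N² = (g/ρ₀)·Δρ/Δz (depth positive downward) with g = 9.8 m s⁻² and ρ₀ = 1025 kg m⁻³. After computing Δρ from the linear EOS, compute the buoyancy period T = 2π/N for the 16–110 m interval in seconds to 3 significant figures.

1.09 × 10³ s

ΔT = -1.0 K, ΔS = +0.26 psu (deep − shallow).
Δρ/ρ₀ = −αΔT + βΔS = 1.10 × 10⁻⁴ + 2.106 × 10⁻⁴ = 3.206 × 10⁻⁴, so Δρ ≈ 0.3286 kg m⁻³.
N² = (g/ρ₀)·Δρ/Δz = g·(Δρ/ρ₀)/Δz = 9.8 × 3.206 × 10⁻⁴ / 94 = 3.3424 × 10⁻⁵ s⁻².
N = √(3.3424 × 10⁻⁵) = 5.7813 × 10⁻³ rad s⁻¹ → T = 2π/N = 1.0868 × 10³ s ≈ 1.09 × 10³ s.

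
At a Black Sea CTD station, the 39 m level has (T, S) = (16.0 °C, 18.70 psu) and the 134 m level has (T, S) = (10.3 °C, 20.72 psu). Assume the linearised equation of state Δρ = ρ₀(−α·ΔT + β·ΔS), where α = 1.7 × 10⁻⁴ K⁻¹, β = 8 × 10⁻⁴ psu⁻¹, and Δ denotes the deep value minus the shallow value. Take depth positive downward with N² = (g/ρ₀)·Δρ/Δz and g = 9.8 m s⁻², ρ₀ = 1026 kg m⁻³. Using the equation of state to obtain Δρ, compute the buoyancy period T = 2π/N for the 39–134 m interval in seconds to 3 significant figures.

ΔT = -5.7 K, ΔS = +2.02 psu (deep − shallow).
Δρ/ρ₀ = −αΔT + βΔS = 9.69 × 10⁻⁴ + 1.616 × 10⁻³ = 2.585 × 10⁻³, so Δρ ≈ 2.652 kg m⁻³.
N² = (g/ρ₀)·Δρ/Δz = g·(Δρ/ρ₀)/Δz = 9.8 × 2.585 × 10⁻³ / 95 = 2.6666 × 10⁻⁴ s⁻².
N = √(2.6666 × 10⁻⁴) = 0.016330 rad s⁻¹ → T = 2π/N = 384.76 s ≈ 385 s.

385 s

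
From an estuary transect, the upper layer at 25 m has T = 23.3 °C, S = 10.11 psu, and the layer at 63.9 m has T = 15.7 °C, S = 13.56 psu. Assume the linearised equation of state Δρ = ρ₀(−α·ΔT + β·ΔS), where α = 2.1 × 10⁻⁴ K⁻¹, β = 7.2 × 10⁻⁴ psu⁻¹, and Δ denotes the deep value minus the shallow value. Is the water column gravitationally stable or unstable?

ΔT = 15.7 − 23.3 = -7.6 K and ΔS = 13.56 − 10.11 = +3.45 psu (deep − shallow).
−αΔT = 1.596 × 10⁻³; βΔS = 2.484 × 10⁻³; sum Δρ/ρ₀ = 4.08 × 10⁻³.
Δρ/ρ₀ > 0, so Δρ > 0: deeper water is denser → statically stable.

stable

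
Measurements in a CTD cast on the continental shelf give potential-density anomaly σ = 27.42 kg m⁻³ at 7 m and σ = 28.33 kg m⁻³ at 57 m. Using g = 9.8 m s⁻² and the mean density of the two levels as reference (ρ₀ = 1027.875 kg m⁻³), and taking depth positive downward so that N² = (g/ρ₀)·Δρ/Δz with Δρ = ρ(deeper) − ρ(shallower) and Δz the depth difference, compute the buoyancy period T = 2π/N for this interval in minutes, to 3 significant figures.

Δρ = 1028.33 − 1027.42 = 0.91 kg m⁻³ over Δz = 57 − 7 = 50 m.
N² = (9.8/1027.875) × (0.91/50) = 1.7352 × 10⁻⁴ s⁻².
N = √(1.7352 × 10⁻⁴) = 0.013173 rad s⁻¹, so T = 2π/N = 476.97 s = 7.9495 min ≈ 7.95 min.

7.95 min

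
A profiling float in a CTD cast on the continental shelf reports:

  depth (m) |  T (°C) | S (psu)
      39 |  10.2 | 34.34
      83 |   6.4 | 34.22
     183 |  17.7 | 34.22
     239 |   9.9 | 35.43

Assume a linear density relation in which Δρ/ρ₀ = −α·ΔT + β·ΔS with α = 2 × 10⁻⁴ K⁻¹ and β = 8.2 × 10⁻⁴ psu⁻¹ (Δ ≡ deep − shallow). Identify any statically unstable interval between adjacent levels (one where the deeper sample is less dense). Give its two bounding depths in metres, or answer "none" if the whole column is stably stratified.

83–183 m

Evaluate Δρ/ρ₀ = −αΔT + βΔS across each adjacent pair:
  39–83 m: −αΔT+βΔS = −(2 × 10⁻⁴)(-3.8)+(8.2 × 10⁻⁴)(-0.12) = 6.6 × 10⁻⁴ → stable
  83–183 m: −αΔT+βΔS = −(2 × 10⁻⁴)(+11.3)+(8.2 × 10⁻⁴)(+0.00) = -2.3 × 10⁻³ → UNSTABLE
  183–239 m: −αΔT+βΔS = −(2 × 10⁻⁴)(-7.8)+(8.2 × 10⁻⁴)(+1.21) = 2.6 × 10⁻³ → stable
The 83–183 m interval has Δρ < 0: lighter water underlies denser water.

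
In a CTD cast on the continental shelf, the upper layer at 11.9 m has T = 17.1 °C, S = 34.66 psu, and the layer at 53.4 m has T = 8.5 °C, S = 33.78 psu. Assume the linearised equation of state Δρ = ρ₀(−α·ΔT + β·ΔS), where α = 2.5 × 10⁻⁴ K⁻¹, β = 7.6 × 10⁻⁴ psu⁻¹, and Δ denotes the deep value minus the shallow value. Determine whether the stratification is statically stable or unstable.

ΔT = 8.5 − 17.1 = -8.6 K and ΔS = 33.78 − 34.66 = -0.88 psu (deep − shallow).
−αΔT = 2.15 × 10⁻³; βΔS = -6.688 × 10⁻⁴; sum Δρ/ρ₀ = 1.4812 × 10⁻³.
Δρ/ρ₀ > 0, so Δρ > 0: deeper water is denser → statically stable.

stable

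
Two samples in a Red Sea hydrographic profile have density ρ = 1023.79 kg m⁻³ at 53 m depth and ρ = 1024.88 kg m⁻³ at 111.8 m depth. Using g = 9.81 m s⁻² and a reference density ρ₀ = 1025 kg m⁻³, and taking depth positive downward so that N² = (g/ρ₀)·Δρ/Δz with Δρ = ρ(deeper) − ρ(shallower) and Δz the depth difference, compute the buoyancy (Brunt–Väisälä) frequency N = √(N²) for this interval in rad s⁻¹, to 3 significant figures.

Δρ = 1024.88 − 1023.79 = 1.09 kg m⁻³ over Δz = 111.8 − 53 = 58.8 m.
N² = (9.81/1025) × (1.09/58.8) = 1.7742 × 10⁻⁴ s⁻².
N = √(1.7742 × 10⁻⁴) = 0.013320 rad s⁻¹ ≈ 0.0133 rad s⁻¹.

0.0133 rad s⁻¹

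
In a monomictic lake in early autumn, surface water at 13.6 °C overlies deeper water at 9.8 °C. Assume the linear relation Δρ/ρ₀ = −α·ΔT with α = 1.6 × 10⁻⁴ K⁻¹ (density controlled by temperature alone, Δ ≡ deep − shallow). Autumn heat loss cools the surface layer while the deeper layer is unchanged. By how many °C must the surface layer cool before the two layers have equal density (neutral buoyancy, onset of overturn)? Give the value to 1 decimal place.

3.8 °C

With temperature the only control, equal density requires T_surf′ = T_deep.
T_surf′ = 9.8 °C.
Cooling required: 13.6 − 9.8 = 3.8 °C.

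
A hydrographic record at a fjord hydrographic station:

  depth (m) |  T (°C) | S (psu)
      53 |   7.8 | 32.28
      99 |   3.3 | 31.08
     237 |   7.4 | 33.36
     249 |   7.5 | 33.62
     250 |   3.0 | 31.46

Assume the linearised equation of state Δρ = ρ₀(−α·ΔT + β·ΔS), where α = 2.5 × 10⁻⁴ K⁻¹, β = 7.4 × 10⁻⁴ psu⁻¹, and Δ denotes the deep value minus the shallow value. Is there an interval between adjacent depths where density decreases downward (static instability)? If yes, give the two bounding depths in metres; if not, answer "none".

249–250 m

Evaluate Δρ/ρ₀ = −αΔT + βΔS across each adjacent pair:
  53–99 m: −αΔT+βΔS = −(2.5 × 10⁻⁴)(-4.5)+(7.4 × 10⁻⁴)(-1.20) = 2.4 × 10⁻⁴ → stable
  99–237 m: −αΔT+βΔS = −(2.5 × 10⁻⁴)(+4.1)+(7.4 × 10⁻⁴)(+2.28) = 6.6 × 10⁻⁴ → stable
  237–249 m: −αΔT+βΔS = −(2.5 × 10⁻⁴)(+0.1)+(7.4 × 10⁻⁴)(+0.26) = 1.7 × 10⁻⁴ → stable
  249–250 m: −αΔT+βΔS = −(2.5 × 10⁻⁴)(-4.5)+(7.4 × 10⁻⁴)(-2.16) = -4.7 × 10⁻⁴ → UNSTABLE
The 249–250 m interval has Δρ < 0: lighter water underlies denser water.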